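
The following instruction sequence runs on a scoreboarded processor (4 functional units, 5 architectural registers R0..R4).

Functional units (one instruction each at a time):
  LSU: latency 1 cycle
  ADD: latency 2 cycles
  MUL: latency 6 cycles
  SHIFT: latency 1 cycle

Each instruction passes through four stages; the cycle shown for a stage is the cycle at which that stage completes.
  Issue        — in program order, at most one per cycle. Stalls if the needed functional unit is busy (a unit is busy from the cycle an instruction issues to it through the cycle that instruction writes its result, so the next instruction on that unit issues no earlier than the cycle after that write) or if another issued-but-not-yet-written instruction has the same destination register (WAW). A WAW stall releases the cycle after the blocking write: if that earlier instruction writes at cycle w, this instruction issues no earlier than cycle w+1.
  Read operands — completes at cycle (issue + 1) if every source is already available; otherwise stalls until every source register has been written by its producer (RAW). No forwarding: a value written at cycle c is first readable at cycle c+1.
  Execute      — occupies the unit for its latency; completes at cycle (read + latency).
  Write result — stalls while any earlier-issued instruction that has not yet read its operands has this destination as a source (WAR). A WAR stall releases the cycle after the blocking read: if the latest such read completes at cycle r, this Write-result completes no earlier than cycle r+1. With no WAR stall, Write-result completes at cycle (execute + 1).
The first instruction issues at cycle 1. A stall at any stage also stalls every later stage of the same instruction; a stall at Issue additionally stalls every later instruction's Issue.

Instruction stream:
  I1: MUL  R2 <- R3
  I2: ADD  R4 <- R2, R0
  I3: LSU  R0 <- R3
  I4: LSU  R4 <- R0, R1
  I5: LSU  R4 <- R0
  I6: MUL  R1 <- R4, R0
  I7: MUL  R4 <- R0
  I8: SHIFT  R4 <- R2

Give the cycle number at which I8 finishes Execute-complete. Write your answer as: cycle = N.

cycle = 41

[1] I1→MUL
[2] I1 RO | I2→ADD
[3] I3→LSU
[4] I3 RO
[5] I3 EX
[8] I1 EX
[9] I1 WR R2
[10] I2 RO
[11] I3 WR R0
[12] I2 EX
[13] I2 WR R4
[14] I4→LSU
[15] I4 RO
[16] I4 EX
[17] I4 WR R4
[18] I5→LSU
[19] I5 RO | I6→MUL
[20] I5 EX
[21] I5 WR R4
[22] I6 RO
[28] I6 EX
[29] I6 WR R1
[30] I7→MUL
[31] I7 RO
[37] I7 EX
[38] I7 WR R4
[39] I8→SHIFT
[40] I8 RO
[41] I8 EX
[42] I8 WR R4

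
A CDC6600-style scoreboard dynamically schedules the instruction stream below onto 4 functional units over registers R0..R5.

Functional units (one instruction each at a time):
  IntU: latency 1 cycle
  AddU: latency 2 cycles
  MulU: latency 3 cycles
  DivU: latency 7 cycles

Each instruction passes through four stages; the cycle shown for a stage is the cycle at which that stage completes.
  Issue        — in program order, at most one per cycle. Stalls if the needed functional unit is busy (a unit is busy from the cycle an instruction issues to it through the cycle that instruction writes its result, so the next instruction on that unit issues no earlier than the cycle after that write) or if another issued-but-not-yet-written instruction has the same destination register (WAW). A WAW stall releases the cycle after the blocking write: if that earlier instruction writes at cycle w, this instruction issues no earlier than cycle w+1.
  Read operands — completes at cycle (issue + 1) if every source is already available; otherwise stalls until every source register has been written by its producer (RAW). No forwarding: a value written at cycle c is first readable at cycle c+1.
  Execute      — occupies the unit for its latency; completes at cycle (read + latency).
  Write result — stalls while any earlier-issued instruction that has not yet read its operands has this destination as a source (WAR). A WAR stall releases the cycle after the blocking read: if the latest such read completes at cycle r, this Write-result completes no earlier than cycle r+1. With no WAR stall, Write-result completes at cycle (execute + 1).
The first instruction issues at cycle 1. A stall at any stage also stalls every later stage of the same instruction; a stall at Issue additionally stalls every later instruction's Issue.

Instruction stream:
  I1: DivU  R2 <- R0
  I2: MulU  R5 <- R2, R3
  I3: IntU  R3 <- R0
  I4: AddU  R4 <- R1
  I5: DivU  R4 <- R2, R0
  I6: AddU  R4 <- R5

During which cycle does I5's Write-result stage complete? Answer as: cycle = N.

  I1 | 1 | 2 | 9 | 10
  I2 | 2 | 11 | 14 | 15   RAW R2: wait I1 write@10
  I3 | 3 | 4 | 5 | 12   WAR R3: wait I2 read@11
  I4 | 4 | 5 | 7 | 8
  I5 | 11 | 12 | 19 | 20   struct: DivU busy until I1 writes@10
  I6 | 21 | 22 | 24 | 25   WAW R4: wait I5 write@20

cycle = 20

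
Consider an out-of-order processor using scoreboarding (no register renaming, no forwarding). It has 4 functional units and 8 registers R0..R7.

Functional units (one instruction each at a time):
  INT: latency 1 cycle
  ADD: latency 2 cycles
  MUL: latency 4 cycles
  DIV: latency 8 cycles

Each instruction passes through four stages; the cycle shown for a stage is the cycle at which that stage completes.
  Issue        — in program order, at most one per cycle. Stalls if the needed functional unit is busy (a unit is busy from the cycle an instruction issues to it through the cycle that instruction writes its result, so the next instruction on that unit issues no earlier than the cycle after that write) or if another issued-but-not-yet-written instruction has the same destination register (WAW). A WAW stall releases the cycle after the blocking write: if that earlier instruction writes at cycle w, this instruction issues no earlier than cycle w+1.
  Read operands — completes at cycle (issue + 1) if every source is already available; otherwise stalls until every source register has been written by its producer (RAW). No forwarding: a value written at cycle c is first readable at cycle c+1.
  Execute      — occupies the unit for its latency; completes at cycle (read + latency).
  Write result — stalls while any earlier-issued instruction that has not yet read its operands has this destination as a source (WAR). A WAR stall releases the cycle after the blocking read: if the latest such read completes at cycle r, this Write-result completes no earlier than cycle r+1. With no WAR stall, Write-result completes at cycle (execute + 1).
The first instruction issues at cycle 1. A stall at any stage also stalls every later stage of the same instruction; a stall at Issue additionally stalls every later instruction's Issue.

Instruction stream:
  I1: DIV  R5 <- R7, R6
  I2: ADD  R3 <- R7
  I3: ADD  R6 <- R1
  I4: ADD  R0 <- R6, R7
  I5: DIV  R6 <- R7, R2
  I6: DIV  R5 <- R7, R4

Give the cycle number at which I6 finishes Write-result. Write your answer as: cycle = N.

cycle = 34

I1  is:1  ro:2  ex:10  wr:11
I2  is:2  ro:3  ex:5  wr:6
I3  is:7  ro:8  ex:10  wr:11  — struct: ADD busy until I2 writes@6
I4  is:12  ro:13  ex:15  wr:16  — struct: ADD busy until I3 writes@11
I5  is:13  ro:14  ex:22  wr:23
I6  is:24  ro:25  ex:33  wr:34  — struct: DIV busy until I5 writes@23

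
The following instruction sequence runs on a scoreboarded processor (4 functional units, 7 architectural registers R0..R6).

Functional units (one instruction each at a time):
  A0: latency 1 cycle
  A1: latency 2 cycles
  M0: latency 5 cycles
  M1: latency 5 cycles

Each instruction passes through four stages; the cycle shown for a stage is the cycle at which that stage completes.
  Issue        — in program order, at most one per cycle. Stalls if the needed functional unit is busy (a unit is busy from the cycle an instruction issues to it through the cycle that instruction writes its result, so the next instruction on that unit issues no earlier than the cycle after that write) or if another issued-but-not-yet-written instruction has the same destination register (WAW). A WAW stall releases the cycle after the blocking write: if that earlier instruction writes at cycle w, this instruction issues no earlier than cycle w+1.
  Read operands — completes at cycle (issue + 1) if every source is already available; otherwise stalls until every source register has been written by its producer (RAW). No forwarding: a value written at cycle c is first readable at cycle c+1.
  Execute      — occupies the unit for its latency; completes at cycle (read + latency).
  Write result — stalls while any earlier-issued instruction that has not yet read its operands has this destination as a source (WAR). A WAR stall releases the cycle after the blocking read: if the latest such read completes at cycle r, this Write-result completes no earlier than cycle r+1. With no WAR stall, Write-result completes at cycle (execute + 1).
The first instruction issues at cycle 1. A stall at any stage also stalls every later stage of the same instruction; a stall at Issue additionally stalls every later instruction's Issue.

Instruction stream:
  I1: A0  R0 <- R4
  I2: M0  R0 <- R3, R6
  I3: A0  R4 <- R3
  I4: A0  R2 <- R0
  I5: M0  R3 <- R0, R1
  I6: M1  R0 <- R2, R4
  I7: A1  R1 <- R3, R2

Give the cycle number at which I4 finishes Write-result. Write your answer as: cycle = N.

cycle = 15

[1] issue I1 (A0)
[2] I1 read-ops
[3] I1 finished on A0
[4] I1→R0
[5] issue I2 (M0)
[6] I2 read-ops; issue I3 (A0)
[7] I3 read-ops
[8] I3 finished on A0
[9] I3→R4
[10] issue I4 (A0)
[11] I2 finished on M0
[12] I2→R0
[13] I4 read-ops; issue I5 (M0)
[14] I4 finished on A0; I5 read-ops; issue I6 (M1)
[15] I4→R2; issue I7 (A1)
[16] I6 read-ops
[19] I5 finished on M0
[20] I5→R3
[21] I6 finished on M1; I7 read-ops
[22] I6→R0
[23] I7 finished on A1
[24] I7→R1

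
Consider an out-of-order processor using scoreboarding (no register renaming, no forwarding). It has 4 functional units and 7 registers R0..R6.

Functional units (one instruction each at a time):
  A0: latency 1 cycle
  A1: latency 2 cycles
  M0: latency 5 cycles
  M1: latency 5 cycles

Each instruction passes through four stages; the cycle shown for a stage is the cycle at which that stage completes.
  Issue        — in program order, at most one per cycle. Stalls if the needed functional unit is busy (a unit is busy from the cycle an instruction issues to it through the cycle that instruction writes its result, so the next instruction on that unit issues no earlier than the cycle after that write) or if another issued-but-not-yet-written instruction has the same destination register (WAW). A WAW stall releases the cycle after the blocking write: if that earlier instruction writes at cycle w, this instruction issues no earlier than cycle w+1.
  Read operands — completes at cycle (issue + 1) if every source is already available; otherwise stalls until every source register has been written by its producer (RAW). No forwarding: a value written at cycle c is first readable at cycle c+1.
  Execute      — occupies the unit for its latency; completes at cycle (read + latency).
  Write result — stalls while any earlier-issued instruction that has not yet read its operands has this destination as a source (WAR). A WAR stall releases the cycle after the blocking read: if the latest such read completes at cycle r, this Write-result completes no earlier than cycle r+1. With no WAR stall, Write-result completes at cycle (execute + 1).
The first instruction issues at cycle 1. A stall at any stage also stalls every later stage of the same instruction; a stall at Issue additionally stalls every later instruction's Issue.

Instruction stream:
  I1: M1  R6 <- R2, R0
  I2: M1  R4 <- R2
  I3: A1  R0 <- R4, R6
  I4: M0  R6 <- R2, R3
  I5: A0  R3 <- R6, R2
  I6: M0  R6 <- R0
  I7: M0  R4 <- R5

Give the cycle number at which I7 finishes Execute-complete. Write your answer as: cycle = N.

cycle = 34

[1] I1 dispatched to M1
[2] I1 operands ready
[7] I1 complete
[8] R6←I1
[9] I2 dispatched to M1
[10] I2 operands ready, I3 dispatched to A1
[11] I4 dispatched to M0
[12] I4 operands ready, I5 dispatched to A0
[15] I2 complete
[16] R4←I2
[17] I3 operands ready, I4 complete
[18] R6←I4
[19] I3 complete, I5 operands ready, I6 dispatched to M0
[20] R0←I3, I5 complete
[21] R3←I5, I6 operands ready
[26] I6 complete
[27] R6←I6
[28] I7 dispatched to M0
[29] I7 operands ready
[34] I7 complete
[35] R4←I7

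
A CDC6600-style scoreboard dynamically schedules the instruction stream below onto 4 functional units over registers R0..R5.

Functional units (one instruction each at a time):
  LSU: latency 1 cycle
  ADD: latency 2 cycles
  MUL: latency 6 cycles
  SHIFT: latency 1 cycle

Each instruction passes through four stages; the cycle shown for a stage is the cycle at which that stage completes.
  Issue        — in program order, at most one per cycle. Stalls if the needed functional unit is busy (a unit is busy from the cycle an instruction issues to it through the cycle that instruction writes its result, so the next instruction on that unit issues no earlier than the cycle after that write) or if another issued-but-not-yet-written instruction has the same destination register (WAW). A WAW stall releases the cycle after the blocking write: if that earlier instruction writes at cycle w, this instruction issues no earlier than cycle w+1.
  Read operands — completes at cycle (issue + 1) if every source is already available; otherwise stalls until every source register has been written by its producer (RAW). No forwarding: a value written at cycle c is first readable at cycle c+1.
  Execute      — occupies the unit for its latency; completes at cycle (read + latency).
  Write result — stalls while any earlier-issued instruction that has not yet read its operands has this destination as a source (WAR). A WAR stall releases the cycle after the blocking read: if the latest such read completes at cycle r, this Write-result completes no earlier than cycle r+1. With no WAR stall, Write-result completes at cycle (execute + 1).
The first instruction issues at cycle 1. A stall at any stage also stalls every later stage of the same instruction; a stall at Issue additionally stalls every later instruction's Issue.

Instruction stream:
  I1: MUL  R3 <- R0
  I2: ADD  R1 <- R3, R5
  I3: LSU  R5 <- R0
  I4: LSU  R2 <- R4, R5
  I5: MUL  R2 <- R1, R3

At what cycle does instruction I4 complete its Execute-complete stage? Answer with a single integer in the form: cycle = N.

I1 -> (1, 2, 8, 9)
I2 -> (2, 10, 12, 13)  // RAW R3: wait I1 write@9
I3 -> (3, 4, 5, 11)  // WAR R5: wait I2 read@10
I4 -> (12, 13, 14, 15)  // struct: LSU busy until I3 writes@11
I5 -> (16, 17, 23, 24)  // WAW R2: wait I4 write@15

cycle = 14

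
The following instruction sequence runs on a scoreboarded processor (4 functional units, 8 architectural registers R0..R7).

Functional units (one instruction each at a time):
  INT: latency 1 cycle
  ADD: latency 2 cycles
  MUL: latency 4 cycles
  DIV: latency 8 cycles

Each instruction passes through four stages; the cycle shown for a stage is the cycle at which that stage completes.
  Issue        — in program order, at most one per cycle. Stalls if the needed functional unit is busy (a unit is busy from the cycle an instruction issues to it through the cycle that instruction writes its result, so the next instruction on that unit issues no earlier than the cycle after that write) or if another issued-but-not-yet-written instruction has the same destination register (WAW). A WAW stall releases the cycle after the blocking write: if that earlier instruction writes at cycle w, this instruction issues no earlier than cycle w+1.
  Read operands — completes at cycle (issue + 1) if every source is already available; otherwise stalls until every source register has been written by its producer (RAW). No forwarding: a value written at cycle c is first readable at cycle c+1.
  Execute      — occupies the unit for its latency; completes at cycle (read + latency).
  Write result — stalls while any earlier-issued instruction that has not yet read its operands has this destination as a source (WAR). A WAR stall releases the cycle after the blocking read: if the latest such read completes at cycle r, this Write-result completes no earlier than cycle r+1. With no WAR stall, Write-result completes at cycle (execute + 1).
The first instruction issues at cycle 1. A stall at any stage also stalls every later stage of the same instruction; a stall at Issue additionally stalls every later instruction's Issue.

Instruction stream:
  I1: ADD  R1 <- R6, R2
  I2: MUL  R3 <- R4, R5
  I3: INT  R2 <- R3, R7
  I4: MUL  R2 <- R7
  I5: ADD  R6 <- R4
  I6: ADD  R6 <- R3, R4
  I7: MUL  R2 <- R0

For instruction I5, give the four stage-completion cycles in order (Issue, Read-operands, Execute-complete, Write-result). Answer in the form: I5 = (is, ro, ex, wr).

[1] issue I1 (ADD)
[2] I1 read-ops · issue I2 (MUL)
[3] I2 read-ops · issue I3 (INT)
[4] I1 finished on ADD
[5] I1→R1
[7] I2 finished on MUL
[8] I2→R3
[9] I3 read-ops
[10] I3 finished on INT
[11] I3→R2
[12] issue I4 (MUL)
[13] I4 read-ops · issue I5 (ADD)
[14] I5 read-ops
[16] I5 finished on ADD
[17] I4 finished on MUL · I5→R6
[18] I4→R2 · issue I6 (ADD)
[19] I6 read-ops · issue I7 (MUL)
[20] I7 read-ops
[21] I6 finished on ADD
[22] I6→R6
[24] I7 finished on MUL
[25] I7→R2

I5 = (13, 14, 16, 17)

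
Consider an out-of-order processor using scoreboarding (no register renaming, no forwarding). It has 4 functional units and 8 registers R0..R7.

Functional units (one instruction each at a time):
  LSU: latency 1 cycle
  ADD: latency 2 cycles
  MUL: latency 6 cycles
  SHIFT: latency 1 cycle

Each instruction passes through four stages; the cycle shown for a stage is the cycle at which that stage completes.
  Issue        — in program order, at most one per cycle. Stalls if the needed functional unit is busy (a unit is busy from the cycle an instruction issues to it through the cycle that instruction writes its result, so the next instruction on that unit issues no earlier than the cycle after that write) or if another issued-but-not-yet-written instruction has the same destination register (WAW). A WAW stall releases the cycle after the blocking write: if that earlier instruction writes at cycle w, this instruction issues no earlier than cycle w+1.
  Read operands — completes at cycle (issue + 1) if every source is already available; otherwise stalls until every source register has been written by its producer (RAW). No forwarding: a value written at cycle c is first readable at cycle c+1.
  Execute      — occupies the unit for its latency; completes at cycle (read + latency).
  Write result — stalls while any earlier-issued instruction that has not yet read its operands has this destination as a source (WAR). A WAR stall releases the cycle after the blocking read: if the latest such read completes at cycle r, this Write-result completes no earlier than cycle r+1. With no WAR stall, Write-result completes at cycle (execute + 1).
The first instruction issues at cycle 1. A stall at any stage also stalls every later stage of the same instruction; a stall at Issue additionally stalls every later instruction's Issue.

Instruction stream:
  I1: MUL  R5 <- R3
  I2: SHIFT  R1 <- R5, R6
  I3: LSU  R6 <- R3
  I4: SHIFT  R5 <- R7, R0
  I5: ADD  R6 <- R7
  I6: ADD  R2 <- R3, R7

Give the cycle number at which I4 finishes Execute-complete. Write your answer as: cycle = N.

cycle = 15

cycle 1: I1→MUL
cycle 2: I1 RO; I2→SHIFT
cycle 3: I3→LSU
cycle 4: I3 RO
cycle 5: I3 EX
cycle 8: I1 EX
cycle 9: I1 WR R5
cycle 10: I2 RO
cycle 11: I2 EX; I3 WR R6
cycle 12: I2 WR R1
cycle 13: I4→SHIFT
cycle 14: I4 RO; I5→ADD
cycle 15: I4 EX; I5 RO
cycle 16: I4 WR R5
cycle 17: I5 EX
cycle 18: I5 WR R6
cycle 19: I6→ADD
cycle 20: I6 RO
cycle 22: I6 EX
cycle 23: I6 WR R2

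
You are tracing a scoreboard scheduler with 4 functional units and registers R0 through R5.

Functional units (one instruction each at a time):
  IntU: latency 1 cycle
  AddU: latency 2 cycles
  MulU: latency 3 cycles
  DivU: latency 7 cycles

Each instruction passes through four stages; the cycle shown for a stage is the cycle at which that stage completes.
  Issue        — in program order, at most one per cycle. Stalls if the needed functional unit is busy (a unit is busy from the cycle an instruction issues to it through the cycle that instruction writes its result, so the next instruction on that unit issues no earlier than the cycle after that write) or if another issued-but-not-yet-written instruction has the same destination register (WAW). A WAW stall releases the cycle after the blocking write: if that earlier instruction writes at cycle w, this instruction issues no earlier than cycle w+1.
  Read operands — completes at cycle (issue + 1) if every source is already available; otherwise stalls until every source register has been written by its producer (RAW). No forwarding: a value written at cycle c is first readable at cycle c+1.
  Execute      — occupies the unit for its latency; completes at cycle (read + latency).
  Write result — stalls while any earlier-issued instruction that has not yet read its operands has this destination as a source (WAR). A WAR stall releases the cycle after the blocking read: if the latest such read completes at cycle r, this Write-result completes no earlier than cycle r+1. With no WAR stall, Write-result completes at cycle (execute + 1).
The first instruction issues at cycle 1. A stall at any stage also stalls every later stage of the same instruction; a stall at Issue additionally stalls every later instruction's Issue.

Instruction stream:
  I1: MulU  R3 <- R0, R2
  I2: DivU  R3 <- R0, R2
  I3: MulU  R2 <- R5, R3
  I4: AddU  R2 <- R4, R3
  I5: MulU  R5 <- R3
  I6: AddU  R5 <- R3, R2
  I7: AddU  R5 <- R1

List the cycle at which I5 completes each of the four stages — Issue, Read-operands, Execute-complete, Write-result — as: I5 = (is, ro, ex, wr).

t=1  I1→MulU
t=2  I1 RO
t=5  I1 EX
t=6  I1 WR R3
t=7  I2→DivU
t=8  I2 RO | I3→MulU
t=15  I2 EX
t=16  I2 WR R3
t=17  I3 RO
t=20  I3 EX
t=21  I3 WR R2
t=22  I4→AddU
t=23  I4 RO | I5→MulU
t=24  I5 RO
t=25  I4 EX
t=26  I4 WR R2
t=27  I5 EX
t=28  I5 WR R5
t=29  I6→AddU
t=30  I6 RO
t=32  I6 EX
t=33  I6 WR R5
t=34  I7→AddU
t=35  I7 RO
t=37  I7 EX
t=38  I7 WR R5

I5 = (23, 24, 27, 28)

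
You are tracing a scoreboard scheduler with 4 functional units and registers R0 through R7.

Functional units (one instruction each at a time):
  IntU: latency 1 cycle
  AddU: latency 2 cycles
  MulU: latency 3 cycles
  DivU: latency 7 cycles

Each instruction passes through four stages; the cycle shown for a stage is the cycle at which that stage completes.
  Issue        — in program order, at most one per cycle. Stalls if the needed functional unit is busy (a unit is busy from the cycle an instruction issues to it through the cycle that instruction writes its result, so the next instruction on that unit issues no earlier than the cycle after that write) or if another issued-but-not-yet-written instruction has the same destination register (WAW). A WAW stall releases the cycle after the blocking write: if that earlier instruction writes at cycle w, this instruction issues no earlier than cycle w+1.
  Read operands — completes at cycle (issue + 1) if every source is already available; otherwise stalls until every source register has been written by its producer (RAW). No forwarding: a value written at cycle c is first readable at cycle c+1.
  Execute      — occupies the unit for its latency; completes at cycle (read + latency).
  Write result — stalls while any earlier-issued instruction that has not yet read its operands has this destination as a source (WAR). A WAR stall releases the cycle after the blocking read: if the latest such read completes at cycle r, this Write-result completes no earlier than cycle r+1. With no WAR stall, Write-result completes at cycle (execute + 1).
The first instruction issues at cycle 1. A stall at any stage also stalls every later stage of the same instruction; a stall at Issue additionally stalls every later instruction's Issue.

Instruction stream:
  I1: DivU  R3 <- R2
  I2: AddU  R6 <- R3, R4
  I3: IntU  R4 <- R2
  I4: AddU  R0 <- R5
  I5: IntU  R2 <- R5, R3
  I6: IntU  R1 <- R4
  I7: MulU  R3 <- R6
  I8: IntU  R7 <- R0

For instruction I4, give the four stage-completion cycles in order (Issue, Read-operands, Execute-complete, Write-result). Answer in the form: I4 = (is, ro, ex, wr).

I1  is:1  ro:2  ex:9  wr:10
I2  is:2  ro:11  ex:13  wr:14  — RAW R3: wait I1 write@10
I3  is:3  ro:4  ex:5  wr:12  — WAR R4: wait I2 read@11
I4  is:15  ro:16  ex:18  wr:19  — struct: AddU busy until I2 writes@14
I5  is:16  ro:17  ex:18  wr:19
I6  is:20  ro:21  ex:22  wr:23  — struct: IntU busy until I5 writes@19
I7  is:21  ro:22  ex:25  wr:26
I8  is:24  ro:25  ex:26  wr:27  — struct: IntU busy until I6 writes@23

I4 = (15, 16, 18, 19)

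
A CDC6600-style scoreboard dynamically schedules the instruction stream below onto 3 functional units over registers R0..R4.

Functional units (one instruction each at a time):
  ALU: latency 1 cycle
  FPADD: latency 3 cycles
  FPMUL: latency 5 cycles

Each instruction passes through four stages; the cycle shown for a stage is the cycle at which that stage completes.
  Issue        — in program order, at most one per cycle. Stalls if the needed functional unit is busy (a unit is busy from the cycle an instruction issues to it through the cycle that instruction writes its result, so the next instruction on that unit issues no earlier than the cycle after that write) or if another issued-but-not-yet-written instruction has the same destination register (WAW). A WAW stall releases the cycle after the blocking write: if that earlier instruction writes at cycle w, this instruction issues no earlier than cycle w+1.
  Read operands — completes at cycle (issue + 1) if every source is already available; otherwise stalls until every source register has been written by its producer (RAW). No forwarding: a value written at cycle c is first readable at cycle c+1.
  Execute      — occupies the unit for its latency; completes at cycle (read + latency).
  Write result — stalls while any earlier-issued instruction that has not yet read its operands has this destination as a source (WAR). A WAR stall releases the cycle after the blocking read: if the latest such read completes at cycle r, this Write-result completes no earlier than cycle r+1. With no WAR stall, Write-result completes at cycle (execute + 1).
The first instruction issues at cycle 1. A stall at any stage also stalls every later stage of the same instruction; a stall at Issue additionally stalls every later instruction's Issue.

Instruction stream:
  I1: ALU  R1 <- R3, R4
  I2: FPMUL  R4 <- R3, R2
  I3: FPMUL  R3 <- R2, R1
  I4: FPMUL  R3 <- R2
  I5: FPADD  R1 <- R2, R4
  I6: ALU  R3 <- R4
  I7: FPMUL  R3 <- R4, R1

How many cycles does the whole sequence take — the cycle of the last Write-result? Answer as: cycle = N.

1) issue 1, read 2, done 3, write 4
2) issue 2, read 3, done 8, write 9
3) issue 10, read 11, done 16, write 17  <struct: FPMUL busy until I2 writes@9>
4) issue 18, read 19, done 24, write 25  <struct: FPMUL busy until I3 writes@17>
5) issue 19, read 20, done 23, write 24
6) issue 26, read 27, done 28, write 29  <WAW R3: wait I4 write@25>
7) issue 30, read 31, done 36, write 37  <WAW R3: wait I6 write@29>

cycle = 37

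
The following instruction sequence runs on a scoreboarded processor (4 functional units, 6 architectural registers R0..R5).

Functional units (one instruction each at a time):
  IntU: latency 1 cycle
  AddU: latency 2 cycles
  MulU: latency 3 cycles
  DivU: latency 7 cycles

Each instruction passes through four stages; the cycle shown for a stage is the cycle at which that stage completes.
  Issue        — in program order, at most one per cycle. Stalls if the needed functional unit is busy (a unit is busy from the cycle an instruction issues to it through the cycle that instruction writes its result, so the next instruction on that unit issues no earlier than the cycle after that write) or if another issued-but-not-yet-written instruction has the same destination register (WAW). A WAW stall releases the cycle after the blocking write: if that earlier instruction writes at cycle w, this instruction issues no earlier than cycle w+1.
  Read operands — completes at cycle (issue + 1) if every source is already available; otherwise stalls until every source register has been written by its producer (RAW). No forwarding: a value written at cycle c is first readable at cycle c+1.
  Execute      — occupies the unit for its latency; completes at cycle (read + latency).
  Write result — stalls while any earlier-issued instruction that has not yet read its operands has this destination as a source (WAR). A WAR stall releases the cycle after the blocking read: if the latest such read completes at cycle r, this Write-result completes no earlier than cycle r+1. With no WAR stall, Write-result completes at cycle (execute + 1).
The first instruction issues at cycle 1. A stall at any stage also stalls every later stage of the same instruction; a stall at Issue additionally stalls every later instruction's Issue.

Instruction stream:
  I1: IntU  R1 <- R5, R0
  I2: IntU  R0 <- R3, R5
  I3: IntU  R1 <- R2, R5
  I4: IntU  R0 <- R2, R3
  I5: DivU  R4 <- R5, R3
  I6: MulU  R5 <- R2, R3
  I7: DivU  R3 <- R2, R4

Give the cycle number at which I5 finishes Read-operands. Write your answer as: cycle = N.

[I1] 1/2/3/4
[I2] 5/6/7/8  (struct: IntU busy until I1 writes@4)
[I3] 9/10/11/12  (struct: IntU busy until I2 writes@8)
[I4] 13/14/15/16  (struct: IntU busy until I3 writes@12)
[I5] 14/15/22/23
[I6] 15/16/19/20
[I7] 24/25/32/33  (struct: DivU busy until I5 writes@23)

cycle = 15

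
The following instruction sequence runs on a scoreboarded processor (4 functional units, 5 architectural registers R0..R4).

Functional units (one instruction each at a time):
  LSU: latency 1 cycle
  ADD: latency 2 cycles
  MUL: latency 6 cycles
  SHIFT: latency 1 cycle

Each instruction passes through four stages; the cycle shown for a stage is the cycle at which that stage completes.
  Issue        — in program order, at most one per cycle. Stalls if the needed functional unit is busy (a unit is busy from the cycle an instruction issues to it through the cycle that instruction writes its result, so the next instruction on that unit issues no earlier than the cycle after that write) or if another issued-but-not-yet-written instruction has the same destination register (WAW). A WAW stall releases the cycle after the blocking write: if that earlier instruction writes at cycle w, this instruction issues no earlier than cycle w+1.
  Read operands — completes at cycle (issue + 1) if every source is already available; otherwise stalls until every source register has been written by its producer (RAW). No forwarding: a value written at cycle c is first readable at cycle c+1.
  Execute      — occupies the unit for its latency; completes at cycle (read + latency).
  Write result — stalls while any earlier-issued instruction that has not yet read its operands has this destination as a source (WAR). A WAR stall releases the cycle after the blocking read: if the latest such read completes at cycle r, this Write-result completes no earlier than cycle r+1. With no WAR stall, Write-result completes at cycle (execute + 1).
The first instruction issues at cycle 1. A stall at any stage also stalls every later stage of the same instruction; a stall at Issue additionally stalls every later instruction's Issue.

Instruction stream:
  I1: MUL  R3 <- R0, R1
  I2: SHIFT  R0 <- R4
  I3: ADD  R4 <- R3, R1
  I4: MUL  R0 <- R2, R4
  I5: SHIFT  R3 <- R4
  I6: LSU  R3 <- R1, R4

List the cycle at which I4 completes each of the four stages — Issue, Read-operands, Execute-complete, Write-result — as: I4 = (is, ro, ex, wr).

I4 = (10, 14, 20, 21)

[1] I1 issues→MUL
[2] I1 reads · I2 issues→SHIFT
[3] I2 reads · I3 issues→ADD
[4] I2 exec-done
[5] I2 writes R0
[8] I1 exec-done
[9] I1 writes R3
[10] I3 reads · I4 issues→MUL
[11] I5 issues→SHIFT
[12] I3 exec-done
[13] I3 writes R4
[14] I4 reads · I5 reads
[15] I5 exec-done
[16] I5 writes R3
[17] I6 issues→LSU
[18] I6 reads
[19] I6 exec-done
[20] I4 exec-done · I6 writes R3
[21] I4 writes R0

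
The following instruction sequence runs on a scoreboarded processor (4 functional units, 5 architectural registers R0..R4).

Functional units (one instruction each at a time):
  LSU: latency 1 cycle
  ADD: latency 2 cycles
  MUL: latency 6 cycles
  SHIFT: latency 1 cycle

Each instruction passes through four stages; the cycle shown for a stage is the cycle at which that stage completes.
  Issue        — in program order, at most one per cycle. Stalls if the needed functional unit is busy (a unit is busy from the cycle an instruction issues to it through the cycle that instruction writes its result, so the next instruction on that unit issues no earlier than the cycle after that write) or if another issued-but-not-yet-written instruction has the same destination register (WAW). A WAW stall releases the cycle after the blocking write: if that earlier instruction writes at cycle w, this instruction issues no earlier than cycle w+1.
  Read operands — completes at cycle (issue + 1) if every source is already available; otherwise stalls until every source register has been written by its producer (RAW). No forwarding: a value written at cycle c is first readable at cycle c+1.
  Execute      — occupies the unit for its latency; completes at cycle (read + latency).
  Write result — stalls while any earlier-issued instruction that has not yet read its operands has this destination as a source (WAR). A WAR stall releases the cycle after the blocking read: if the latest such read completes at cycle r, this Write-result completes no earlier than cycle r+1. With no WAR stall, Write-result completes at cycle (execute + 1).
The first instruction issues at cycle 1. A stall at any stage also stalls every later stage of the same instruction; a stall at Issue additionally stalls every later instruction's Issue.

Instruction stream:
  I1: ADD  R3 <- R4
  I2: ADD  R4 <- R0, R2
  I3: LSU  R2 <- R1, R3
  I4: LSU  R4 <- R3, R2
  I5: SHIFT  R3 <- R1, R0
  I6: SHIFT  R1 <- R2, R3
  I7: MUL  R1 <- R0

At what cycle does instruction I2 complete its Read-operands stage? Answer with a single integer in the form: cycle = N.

cycle = 7

t=1  I1→ADD
t=2  I1 RO
t=4  I1 EX
t=5  I1 WR R3
t=6  I2→ADD
t=7  I2 RO | I3→LSU
t=8  I3 RO
t=9  I2 EX | I3 EX
t=10  I2 WR R4 | I3 WR R2
t=11  I4→LSU
t=12  I4 RO | I5→SHIFT
t=13  I4 EX | I5 RO
t=14  I4 WR R4 | I5 EX
t=15  I5 WR R3
t=16  I6→SHIFT
t=17  I6 RO
t=18  I6 EX
t=19  I6 WR R1
t=20  I7→MUL
t=21  I7 RO
t=27  I7 EX
t=28  I7 WR R1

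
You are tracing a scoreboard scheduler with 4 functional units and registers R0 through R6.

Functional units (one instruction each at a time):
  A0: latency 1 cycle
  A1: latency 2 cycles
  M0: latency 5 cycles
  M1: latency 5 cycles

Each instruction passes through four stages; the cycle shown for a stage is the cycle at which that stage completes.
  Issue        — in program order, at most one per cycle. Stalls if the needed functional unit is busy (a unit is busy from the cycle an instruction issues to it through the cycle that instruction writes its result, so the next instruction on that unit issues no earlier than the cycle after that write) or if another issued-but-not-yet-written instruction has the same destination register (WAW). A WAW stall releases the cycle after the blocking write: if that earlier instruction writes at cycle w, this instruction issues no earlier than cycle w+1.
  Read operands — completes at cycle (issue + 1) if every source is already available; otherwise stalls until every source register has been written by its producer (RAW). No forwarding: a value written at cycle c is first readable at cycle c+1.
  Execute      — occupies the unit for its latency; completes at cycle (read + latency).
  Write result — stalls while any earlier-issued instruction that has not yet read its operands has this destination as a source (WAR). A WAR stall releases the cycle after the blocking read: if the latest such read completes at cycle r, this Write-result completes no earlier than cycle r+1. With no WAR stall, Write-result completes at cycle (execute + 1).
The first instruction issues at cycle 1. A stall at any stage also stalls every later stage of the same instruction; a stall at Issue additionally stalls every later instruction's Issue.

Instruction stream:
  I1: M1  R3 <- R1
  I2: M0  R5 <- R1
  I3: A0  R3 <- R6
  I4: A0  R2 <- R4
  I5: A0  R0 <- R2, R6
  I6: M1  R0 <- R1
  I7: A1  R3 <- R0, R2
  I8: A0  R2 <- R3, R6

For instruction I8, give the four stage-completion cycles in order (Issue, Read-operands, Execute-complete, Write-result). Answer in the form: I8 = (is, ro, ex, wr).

I8 = (23, 33, 34, 35)

cycle 1: I1→M1
cycle 2: I1 RO, I2→M0
cycle 3: I2 RO
cycle 7: I1 EX
cycle 8: I1 WR R3, I2 EX
cycle 9: I2 WR R5, I3→A0
cycle 10: I3 RO
cycle 11: I3 EX
cycle 12: I3 WR R3
cycle 13: I4→A0
cycle 14: I4 RO
cycle 15: I4 EX
cycle 16: I4 WR R2
cycle 17: I5→A0
cycle 18: I5 RO
cycle 19: I5 EX
cycle 20: I5 WR R0
cycle 21: I6→M1
cycle 22: I6 RO, I7→A1
cycle 23: I8→A0
cycle 27: I6 EX
cycle 28: I6 WR R0
cycle 29: I7 RO
cycle 31: I7 EX
cycle 32: I7 WR R3
cycle 33: I8 RO
cycle 34: I8 EX
cycle 35: I8 WR R2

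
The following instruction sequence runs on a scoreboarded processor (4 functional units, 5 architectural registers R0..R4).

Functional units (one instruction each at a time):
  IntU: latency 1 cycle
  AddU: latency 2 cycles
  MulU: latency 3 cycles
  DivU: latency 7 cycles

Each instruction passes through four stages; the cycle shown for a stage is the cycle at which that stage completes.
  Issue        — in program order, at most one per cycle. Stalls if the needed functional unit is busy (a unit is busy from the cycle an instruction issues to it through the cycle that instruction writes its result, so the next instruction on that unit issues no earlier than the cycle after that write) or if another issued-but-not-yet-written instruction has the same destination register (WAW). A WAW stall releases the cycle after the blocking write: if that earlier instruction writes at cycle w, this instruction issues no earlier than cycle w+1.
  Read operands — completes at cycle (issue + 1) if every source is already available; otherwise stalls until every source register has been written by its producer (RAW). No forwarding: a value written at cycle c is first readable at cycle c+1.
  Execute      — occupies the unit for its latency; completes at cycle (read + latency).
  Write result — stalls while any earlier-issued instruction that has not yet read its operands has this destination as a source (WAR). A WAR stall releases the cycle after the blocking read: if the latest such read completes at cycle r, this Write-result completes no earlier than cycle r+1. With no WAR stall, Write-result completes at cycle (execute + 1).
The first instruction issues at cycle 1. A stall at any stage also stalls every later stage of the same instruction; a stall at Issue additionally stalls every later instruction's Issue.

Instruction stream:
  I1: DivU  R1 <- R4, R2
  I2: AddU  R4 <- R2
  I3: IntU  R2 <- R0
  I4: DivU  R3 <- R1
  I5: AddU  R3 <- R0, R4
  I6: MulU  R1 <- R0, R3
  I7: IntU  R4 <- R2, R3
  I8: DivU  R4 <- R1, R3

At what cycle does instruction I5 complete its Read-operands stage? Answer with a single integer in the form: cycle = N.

[1] I1 issues→DivU
[2] I1 reads · I2 issues→AddU
[3] I2 reads · I3 issues→IntU
[4] I3 reads
[5] I2 exec-done · I3 exec-done
[6] I2 writes R4 · I3 writes R2
[9] I1 exec-done
[10] I1 writes R1
[11] I4 issues→DivU
[12] I4 reads
[19] I4 exec-done
[20] I4 writes R3
[21] I5 issues→AddU
[22] I5 reads · I6 issues→MulU
[23] I7 issues→IntU
[24] I5 exec-done
[25] I5 writes R3
[26] I6 reads · I7 reads
[27] I7 exec-done
[28] I7 writes R4
[29] I6 exec-done · I8 issues→DivU
[30] I6 writes R1
[31] I8 reads
[38] I8 exec-done
[39] I8 writes R4

cycle = 22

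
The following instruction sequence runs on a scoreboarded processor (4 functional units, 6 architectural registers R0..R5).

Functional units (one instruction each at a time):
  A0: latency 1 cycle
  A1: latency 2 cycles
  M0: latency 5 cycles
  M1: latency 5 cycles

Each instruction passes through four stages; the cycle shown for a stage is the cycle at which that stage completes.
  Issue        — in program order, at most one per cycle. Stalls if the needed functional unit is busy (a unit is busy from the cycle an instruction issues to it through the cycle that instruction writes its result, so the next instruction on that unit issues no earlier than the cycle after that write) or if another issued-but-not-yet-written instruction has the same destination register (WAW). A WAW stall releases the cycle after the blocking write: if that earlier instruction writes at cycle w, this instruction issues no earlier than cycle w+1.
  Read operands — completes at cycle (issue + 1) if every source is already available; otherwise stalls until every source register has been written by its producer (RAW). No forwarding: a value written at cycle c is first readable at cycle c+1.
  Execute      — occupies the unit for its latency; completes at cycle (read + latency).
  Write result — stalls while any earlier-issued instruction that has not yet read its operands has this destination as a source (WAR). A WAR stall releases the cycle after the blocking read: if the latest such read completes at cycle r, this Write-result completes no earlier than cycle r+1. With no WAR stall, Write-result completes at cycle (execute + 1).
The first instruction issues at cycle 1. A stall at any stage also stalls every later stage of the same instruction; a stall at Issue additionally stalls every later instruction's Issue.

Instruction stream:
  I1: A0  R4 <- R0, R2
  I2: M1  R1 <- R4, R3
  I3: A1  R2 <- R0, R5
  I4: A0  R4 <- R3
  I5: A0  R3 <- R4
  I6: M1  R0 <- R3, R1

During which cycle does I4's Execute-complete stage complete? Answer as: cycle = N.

1) issue 1, read 2, done 3, write 4
2) issue 2, read 5, done 10, write 11  <RAW R4: wait I1 write@4>
3) issue 3, read 4, done 6, write 7
4) issue 5, read 6, done 7, write 8  <struct: A0 busy until I1 writes@4>
5) issue 9, read 10, done 11, write 12  <struct: A0 busy until I4 writes@8>
6) issue 12, read 13, done 18, write 19  <struct: M1 busy until I2 writes@11>

cycle = 7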